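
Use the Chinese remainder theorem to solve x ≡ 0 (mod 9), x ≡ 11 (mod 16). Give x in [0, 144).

Write x = 0 + 9·k. Then 9·k ≡ 11 − 0 ≡ 11 (mod 16).
Need 9⁻¹ mod 16. Extended Euclid on (16, 9):
16 = 1×9 + 7
9 = 1×7 + 2
7 = 3×2 + 1
2 = 2×1 + 0
Back-substitute:
1 = 7 − 3·2
1 = −3·9 + 4·7
1 = 4·16 − 7·9
9⁻¹ ≡ 9 (mod 16), so k ≡ 9·11 ≡ 3 (mod 16).
x = 0 + 9·3 = 27.

27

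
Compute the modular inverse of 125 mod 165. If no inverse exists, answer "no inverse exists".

no inverse exists

Euclidean algorithm on 165, 125:
165 = 1×125 + 40
125 = 3×40 + 5
40 = 8×5 + 0
gcd(125, 165) = 5 ≠ 1, so 125 has no multiplicative inverse modulo 165.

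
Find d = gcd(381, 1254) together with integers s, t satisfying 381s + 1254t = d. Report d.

3

Repeated division:
1254 = 3×381 + 111
381 = 3×111 + 48
111 = 2×48 + 15
48 = 3×15 + 3
15 = 5×3 + 0
gcd(381, 1254) = 3.
Express as a combination:
3 = 48 − 3·15
3 = −3·111 + 7·48
3 = 7·381 − 24·111
3 = −24·1254 + 79·381
So 3 = (-24)·1254 + (79)·381.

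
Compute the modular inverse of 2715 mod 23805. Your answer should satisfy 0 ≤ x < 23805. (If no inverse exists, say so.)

Euclidean algorithm on 23805, 2715:
23805 = 8·2715 + 2085
2715 = 1·2085 + 630
2085 = 3·630 + 195
630 = 3·195 + 45
195 = 4·45 + 15
45 = 3·15 + 0
Since gcd = 15 > 1, 2715 is not a unit mod 23805.

no inverse exists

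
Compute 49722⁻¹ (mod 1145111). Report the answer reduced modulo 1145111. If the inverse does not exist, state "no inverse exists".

Extended Euclidean algorithm:
1145111 = 23·49722 + 1505
49722 = 33·1505 + 57
1505 = 26·57 + 23
57 = 2·23 + 11
23 = 2·11 + 1
11 = 11·1 + 0
The gcd is 1. Working backward:
1 = 23 − 2·11
1 = −2·57 + 5·23
1 = 5·1505 − 132·57
1 = −132·49722 + 4361·1505
1 = 4361·1145111 − 100435·49722
So 49722·(-100435) ≡ 1 (mod 1145111), and -100435 ≡ 1044676 (mod 1145111).

1044676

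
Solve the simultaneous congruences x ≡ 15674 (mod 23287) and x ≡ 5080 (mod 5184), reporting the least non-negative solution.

Write x = 15674 + 23287·k. Then 23287·k ≡ 5080 − 15674 ≡ 4958 (mod 5184).
Need 23287⁻¹ mod 5184. Extended Euclid on (5184, 2551):
5184 = 2*2551 + 82
2551 = 31*82 + 9
82 = 9*9 + 1
9 = 9*1 + 0
Back-substitute:
1 = 82 − 9·9
1 = −9·2551 + 280·82
1 = 280·5184 − 569·2551
23287⁻¹ ≡ 4615 (mod 5184), so k ≡ 4615·4958 ≡ 4178 (mod 5184).
x = 15674 + 23287·4178 = 97308760.

97308760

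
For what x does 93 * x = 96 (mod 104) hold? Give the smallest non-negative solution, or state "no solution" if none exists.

48

First find gcd(93, 104):
104 = 1·93 + 11
93 = 8·11 + 5
11 = 2·5 + 1
5 = 5·1 + 0
gcd = 1, so a unique solution mod 104 exists.
Back-substitute for the Bézout coefficients:
1 = 11 − 2·5
1 = −2·93 + 17·11
1 = 17·104 − 19·93
So 93·(-19) ≡ 1 (mod 104), giving 93⁻¹ ≡ 85.
x ≡ 93⁻¹·96 ≡ 85·96 ≡ 48 (mod 104).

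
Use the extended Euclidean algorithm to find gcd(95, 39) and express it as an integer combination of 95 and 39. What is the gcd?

1

Repeated division:
95 = 2*39 + 17
39 = 2*17 + 5
17 = 3*5 + 2
5 = 2*2 + 1
2 = 2*1 + 0
gcd(95, 39) = 1.
Express as a combination:
1 = 5 − 2·2
1 = −2·17 + 7·5
1 = 7·39 − 16·17
1 = −16·95 + 39·39
So 1 = (-16)·95 + (39)·39.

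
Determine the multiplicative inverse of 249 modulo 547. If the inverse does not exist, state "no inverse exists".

Run Euclid on (547, 249):
547 = 2×249 + 49
249 = 5×49 + 4
49 = 12×4 + 1
4 = 4×1 + 0
The gcd is 1. Working backward:
1 = 49 − 12·4
1 = −12·249 + 61·49
1 = 61·547 − 134·249
Hence 249⁻¹ ≡ -134 ≡ 413 (mod 547).

413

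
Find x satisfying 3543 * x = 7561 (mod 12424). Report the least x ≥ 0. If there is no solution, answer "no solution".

First find gcd(3543, 12424):
12424 = 3*3543 + 1795
3543 = 1*1795 + 1748
1795 = 1*1748 + 47
1748 = 37*47 + 9
47 = 5*9 + 2
9 = 4*2 + 1
2 = 2*1 + 0
gcd = 1, so a unique solution mod 12424 exists.
Back-substitute for the Bézout coefficients:
1 = 9 − 4·2
1 = −4·47 + 21·9
1 = 21·1748 − 781·47
1 = −781·1795 + 802·1748
1 = 802·3543 − 1583·1795
1 = −1583·12424 + 5551·3543
So 3543·(5551) ≡ 1 (mod 12424), giving 3543⁻¹ ≡ 5551.
x ≡ 3543⁻¹·7561 ≡ 5551·7561 ≡ 2839 (mod 12424).

2839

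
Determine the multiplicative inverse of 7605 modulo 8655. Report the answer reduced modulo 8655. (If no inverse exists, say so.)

no inverse exists

Euclidean algorithm on 8655, 7605:
8655 = 1·7605 + 1050
7605 = 7·1050 + 255
1050 = 4·255 + 30
255 = 8·30 + 15
30 = 2·15 + 0
gcd(7605, 8655) = 15 ≠ 1, so 7605 has no multiplicative inverse modulo 8655.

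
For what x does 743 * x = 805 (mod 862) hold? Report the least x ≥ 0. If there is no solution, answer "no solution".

First find gcd(743, 862):
862 = 1*743 + 119
743 = 6*119 + 29
119 = 4*29 + 3
29 = 9*3 + 2
3 = 1*2 + 1
2 = 2*1 + 0
gcd = 1, so a unique solution mod 862 exists.
Back-substitute for the Bézout coefficients:
1 = 3 − 2
1 = −29 + 10·3
1 = 10·119 − 41·29
1 = −41·743 + 256·119
1 = 256·862 − 297·743
So 743·(-297) ≡ 1 (mod 862), giving 743⁻¹ ≡ 565.
x ≡ 743⁻¹·805 ≡ 565·805 ≡ 551 (mod 862).

551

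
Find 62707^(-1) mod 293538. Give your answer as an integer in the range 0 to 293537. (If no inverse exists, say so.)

253009

gcd(293538, 62707) by repeated division:
293538 = 4*62707 + 42710
62707 = 1*42710 + 19997
42710 = 2*19997 + 2716
19997 = 7*2716 + 985
2716 = 2*985 + 746
985 = 1*746 + 239
746 = 3*239 + 29
239 = 8*29 + 7
29 = 4*7 + 1
7 = 7*1 + 0
Since gcd(62707, 293538) = 1, back-substitute to write 1 as a combination:
1 = 29 − 4·7
1 = −4·239 + 33·29
1 = 33·746 − 103·239
1 = −103·985 + 136·746
1 = 136·2716 − 375·985
1 = −375·19997 + 2761·2716
1 = 2761·42710 − 5897·19997
1 = −5897·62707 + 8658·42710
1 = 8658·293538 − 40529·62707
So 62707·(-40529) ≡ 1 (mod 293538), and -40529 ≡ 253009 (mod 293538).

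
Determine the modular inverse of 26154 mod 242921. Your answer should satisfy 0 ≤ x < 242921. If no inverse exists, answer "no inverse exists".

18344

gcd(242921, 26154) by repeated division:
242921 = 9*26154 + 7535
26154 = 3*7535 + 3549
7535 = 2*3549 + 437
3549 = 8*437 + 53
437 = 8*53 + 13
53 = 4*13 + 1
13 = 13*1 + 0
The gcd is 1. Working backward:
1 = 53 − 4·13
1 = −4·437 + 33·53
1 = 33·3549 − 268·437
1 = −268·7535 + 569·3549
1 = 569·26154 − 1975·7535
1 = −1975·242921 + 18344·26154
So 26154·18344 ≡ 1 (mod 242921).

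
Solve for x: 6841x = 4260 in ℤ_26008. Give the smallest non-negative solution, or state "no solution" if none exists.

2084

First find gcd(6841, 26008):
26008 = 3×6841 + 5485
6841 = 1×5485 + 1356
5485 = 4×1356 + 61
1356 = 22×61 + 14
61 = 4×14 + 5
14 = 2×5 + 4
5 = 1×4 + 1
4 = 4×1 + 0
gcd = 1, so a unique solution mod 26008 exists.
Back-substitute for the Bézout coefficients:
1 = 5 − 4
1 = −14 + 3·5
1 = 3·61 − 13·14
1 = −13·1356 + 289·61
1 = 289·5485 − 1169·1356
1 = −1169·6841 + 1458·5485
1 = 1458·26008 − 5543·6841
So 6841·(-5543) ≡ 1 (mod 26008), giving 6841⁻¹ ≡ 20465.
x ≡ 6841⁻¹·4260 ≡ 20465·4260 ≡ 2084 (mod 26008).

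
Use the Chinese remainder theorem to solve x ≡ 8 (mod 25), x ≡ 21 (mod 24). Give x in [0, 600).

333

Write x = 8 + 25·k. Then 25·k ≡ 21 − 8 ≡ 13 (mod 24).
Need 25⁻¹ mod 24. Extended Euclid on (24, 1):
24 = 24·1 + 0
25⁻¹ ≡ 1 (mod 24), so k ≡ 1·13 ≡ 13 (mod 24).
x = 8 + 25·13 = 333.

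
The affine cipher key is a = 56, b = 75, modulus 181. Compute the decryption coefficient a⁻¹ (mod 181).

139

gcd(181, 56) by repeated division:
181 = 3*56 + 13
56 = 4*13 + 4
13 = 3*4 + 1
4 = 4*1 + 0
The gcd is 1. Working backward:
1 = 13 − 3·4
1 = −3·56 + 13·13
1 = 13·181 − 42·56
Thus 56·(-42) ≡ 1 (mod 181); reducing, -42 mod 181 = 139.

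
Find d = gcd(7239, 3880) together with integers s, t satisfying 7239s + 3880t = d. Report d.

Apply Euclid's algorithm to 7239 and 3880:
7239 = 1·3880 + 3359
3880 = 1·3359 + 521
3359 = 6·521 + 233
521 = 2·233 + 55
233 = 4·55 + 13
55 = 4·13 + 3
13 = 4·3 + 1
3 = 3·1 + 0
gcd(7239, 3880) = 1.
Working backward:
1 = 13 − 4·3
1 = −4·55 + 17·13
1 = 17·233 − 72·55
1 = −72·521 + 161·233
1 = 161·3359 − 1038·521
1 = −1038·3880 + 1199·3359
1 = 1199·7239 − 2237·3880
So 1 = (1199)·7239 + (-2237)·3880.

1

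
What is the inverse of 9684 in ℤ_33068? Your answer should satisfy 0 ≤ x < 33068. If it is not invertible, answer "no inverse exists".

Euclidean algorithm on 33068, 9684:
33068 = 3*9684 + 4016
9684 = 2*4016 + 1652
4016 = 2*1652 + 712
1652 = 2*712 + 228
712 = 3*228 + 28
228 = 8*28 + 4
28 = 7*4 + 0
Since gcd = 4 > 1, 9684 is not a unit mod 33068.

no inverse exists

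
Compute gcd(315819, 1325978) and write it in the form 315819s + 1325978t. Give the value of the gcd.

1

Euclidean algorithm:
1325978 = 4*315819 + 62702
315819 = 5*62702 + 2309
62702 = 27*2309 + 359
2309 = 6*359 + 155
359 = 2*155 + 49
155 = 3*49 + 8
49 = 6*8 + 1
8 = 8*1 + 0
gcd(315819, 1325978) = 1.
Working backward:
1 = 49 − 6·8
1 = −6·155 + 19·49
1 = 19·359 − 44·155
1 = −44·2309 + 283·359
1 = 283·62702 − 7685·2309
1 = −7685·315819 + 38708·62702
1 = 38708·1325978 − 162517·315819
So 1 = (38708)·1325978 + (-162517)·315819.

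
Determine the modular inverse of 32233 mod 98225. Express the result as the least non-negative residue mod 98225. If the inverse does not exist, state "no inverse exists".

Extended Euclidean algorithm:
98225 = 3·32233 + 1526
32233 = 21·1526 + 187
1526 = 8·187 + 30
187 = 6·30 + 7
30 = 4·7 + 2
7 = 3·2 + 1
2 = 2·1 + 0
gcd = 1, so the inverse exists. Back-substitute:
1 = 7 − 3·2
1 = −3·30 + 13·7
1 = 13·187 − 81·30
1 = −81·1526 + 661·187
1 = 661·32233 − 13962·1526
1 = −13962·98225 + 42547·32233
So 32233·42547 ≡ 1 (mod 98225).

42547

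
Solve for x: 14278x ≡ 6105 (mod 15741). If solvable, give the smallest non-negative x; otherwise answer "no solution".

480

First find gcd(14278, 15741):
15741 = 1×14278 + 1463
14278 = 9×1463 + 1111
1463 = 1×1111 + 352
1111 = 3×352 + 55
352 = 6×55 + 22
55 = 2×22 + 11
22 = 2×11 + 0
gcd = 11 and 11 | 6105, so solutions exist. Divide through by 11: 1298x ≡ 555 (mod 1431).
Now find 1298⁻¹ mod 1431:
1431 = 1×1298 + 133
1298 = 9×133 + 101
133 = 1×101 + 32
101 = 3×32 + 5
32 = 6×5 + 2
5 = 2×2 + 1
2 = 2×1 + 0
Back-substitute:
1 = 5 − 2·2
1 = −2·32 + 13·5
1 = 13·101 − 41·32
1 = −41·133 + 54·101
1 = 54·1298 − 527·133
1 = −527·1431 + 581·1298
So 1298⁻¹ ≡ 581 (mod 1431).
Then x ≡ 581·555 ≡ 480 (mod 1431); the smallest non-negative solution is x = 480.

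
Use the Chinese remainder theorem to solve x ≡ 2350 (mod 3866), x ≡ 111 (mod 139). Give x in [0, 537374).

149258

Write x = 2350 + 3866·k. Then 3866·k ≡ 111 − 2350 ≡ 124 (mod 139).
Need 3866⁻¹ mod 139. Extended Euclid on (139, 113):
139 = 1×113 + 26
113 = 4×26 + 9
26 = 2×9 + 8
9 = 1×8 + 1
8 = 8×1 + 0
Back-substitute:
1 = 9 − 8
1 = −26 + 3·9
1 = 3·113 − 13·26
1 = −13·139 + 16·113
3866⁻¹ ≡ 16 (mod 139), so k ≡ 16·124 ≡ 38 (mod 139).
x = 2350 + 3866·38 = 149258.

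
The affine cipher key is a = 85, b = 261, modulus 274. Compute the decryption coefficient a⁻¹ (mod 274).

gcd(274, 85) by repeated division:
274 = 3*85 + 19
85 = 4*19 + 9
19 = 2*9 + 1
9 = 9*1 + 0
The gcd is 1. Working backward:
1 = 19 − 2·9
1 = −2·85 + 9·19
1 = 9·274 − 29·85
Hence 85⁻¹ ≡ -29 ≡ 245 (mod 274).

245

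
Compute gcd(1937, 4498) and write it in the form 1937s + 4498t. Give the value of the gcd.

13

Euclidean algorithm:
4498 = 2·1937 + 624
1937 = 3·624 + 65
624 = 9·65 + 39
65 = 1·39 + 26
39 = 1·26 + 13
26 = 2·13 + 0
gcd(1937, 4498) = 13.
Back-substituting:
13 = 39 − 26
13 = −65 + 2·39
13 = 2·624 − 19·65
13 = −19·1937 + 59·624
13 = 59·4498 − 137·1937
So 13 = (59)·4498 + (-137)·1937.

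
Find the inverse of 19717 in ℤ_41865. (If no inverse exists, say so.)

Apply the Euclidean algorithm to 41865 and 19717:
41865 = 2*19717 + 2431
19717 = 8*2431 + 269
2431 = 9*269 + 10
269 = 26*10 + 9
10 = 1*9 + 1
9 = 9*1 + 0
gcd = 1, so the inverse exists. Back-substitute:
1 = 10 − 9
1 = −269 + 27·10
1 = 27·2431 − 244·269
1 = −244·19717 + 1979·2431
1 = 1979·41865 − 4202·19717
Thus 19717·(-4202) ≡ 1 (mod 41865); reducing, -4202 mod 41865 = 37663.

37663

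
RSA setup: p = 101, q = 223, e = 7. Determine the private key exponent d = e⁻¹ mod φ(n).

φ(n) = (p−1)(q−1) = 100·222 = 22200.
Need d with 7·d ≡ 1 (mod 22200). Apply the extended Euclidean algorithm:
22200 = 3171·7 + 3
7 = 2·3 + 1
3 = 3·1 + 0
Back-substitute:
1 = 7 − 2·3
1 = −2·22200 + 6343·7
So 7·6343 ≡ 1 (mod 22200), hence d = 6343.

6343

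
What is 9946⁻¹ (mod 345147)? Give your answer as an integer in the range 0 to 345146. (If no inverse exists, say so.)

81307

gcd(345147, 9946) by repeated division:
345147 = 34·9946 + 6983
9946 = 1·6983 + 2963
6983 = 2·2963 + 1057
2963 = 2·1057 + 849
1057 = 1·849 + 208
849 = 4·208 + 17
208 = 12·17 + 4
17 = 4·4 + 1
4 = 4·1 + 0
Since gcd(9946, 345147) = 1, back-substitute to write 1 as a combination:
1 = 17 − 4·4
1 = −4·208 + 49·17
1 = 49·849 − 200·208
1 = −200·1057 + 249·849
1 = 249·2963 − 698·1057
1 = −698·6983 + 1645·2963
1 = 1645·9946 − 2343·6983
1 = −2343·345147 + 81307·9946
So 9946·81307 ≡ 1 (mod 345147).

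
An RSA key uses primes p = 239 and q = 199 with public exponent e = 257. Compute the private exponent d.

φ(n) = (p−1)(q−1) = 238·198 = 47124.
Need d with 257·d ≡ 1 (mod 47124). Apply the extended Euclidean algorithm:
47124 = 183·257 + 93
257 = 2·93 + 71
93 = 1·71 + 22
71 = 3·22 + 5
22 = 4·5 + 2
5 = 2·2 + 1
2 = 2·1 + 0
Back-substitute:
1 = 5 − 2·2
1 = −2·22 + 9·5
1 = 9·71 − 29·22
1 = −29·93 + 38·71
1 = 38·257 − 105·93
1 = −105·47124 + 19253·257
So 257·19253 ≡ 1 (mod 47124), hence d = 19253.

19253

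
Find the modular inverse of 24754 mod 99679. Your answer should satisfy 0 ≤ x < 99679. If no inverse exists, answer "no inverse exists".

Run Euclid on (99679, 24754):
99679 = 4·24754 + 663
24754 = 37·663 + 223
663 = 2·223 + 217
223 = 1·217 + 6
217 = 36·6 + 1
6 = 6·1 + 0
gcd = 1, so the inverse exists. Back-substitute:
1 = 217 − 36·6
1 = −36·223 + 37·217
1 = 37·663 − 110·223
1 = −110·24754 + 4107·663
1 = 4107·99679 − 16538·24754
Hence 24754⁻¹ ≡ -16538 ≡ 83141 (mod 99679).

83141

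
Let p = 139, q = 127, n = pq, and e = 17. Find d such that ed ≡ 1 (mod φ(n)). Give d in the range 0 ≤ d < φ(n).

6137

φ(n) = (p−1)(q−1) = 138·126 = 17388.
Need d with 17·d ≡ 1 (mod 17388). Apply the extended Euclidean algorithm:
17388 = 1022*17 + 14
17 = 1*14 + 3
14 = 4*3 + 2
3 = 1*2 + 1
2 = 2*1 + 0
Back-substitute:
1 = 3 − 2
1 = −14 + 5·3
1 = 5·17 − 6·14
1 = −6·17388 + 6137·17
So 17·6137 ≡ 1 (mod 17388), hence d = 6137.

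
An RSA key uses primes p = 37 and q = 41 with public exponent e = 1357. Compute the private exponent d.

φ(n) = (p−1)(q−1) = 36·40 = 1440.
Need d with 1357·d ≡ 1 (mod 1440). Apply the extended Euclidean algorithm:
1440 = 1×1357 + 83
1357 = 16×83 + 29
83 = 2×29 + 25
29 = 1×25 + 4
25 = 6×4 + 1
4 = 4×1 + 0
Back-substitute:
1 = 25 − 6·4
1 = −6·29 + 7·25
1 = 7·83 − 20·29
1 = −20·1357 + 327·83
1 = 327·1440 − 347·1357
So 1357·(-347) ≡ 1 (mod 1440), hence d ≡ -347 ≡ 1093 (mod 1440).

1093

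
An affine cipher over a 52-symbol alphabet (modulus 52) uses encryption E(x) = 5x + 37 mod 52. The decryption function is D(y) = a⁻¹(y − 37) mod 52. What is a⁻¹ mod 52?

21

Extended Euclidean algorithm:
52 = 10·5 + 2
5 = 2·2 + 1
2 = 2·1 + 0
gcd = 1, so the inverse exists. Back-substitute:
1 = 5 − 2·2
1 = −2·52 + 21·5
So 5·21 ≡ 1 (mod 52).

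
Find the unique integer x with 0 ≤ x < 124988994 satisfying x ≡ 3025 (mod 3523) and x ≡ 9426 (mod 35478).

Write x = 3025 + 3523·k. Then 3523·k ≡ 9426 − 3025 ≡ 6401 (mod 35478).
Need 3523⁻¹ mod 35478. Extended Euclid on (35478, 3523):
35478 = 10*3523 + 248
3523 = 14*248 + 51
248 = 4*51 + 44
51 = 1*44 + 7
44 = 6*7 + 2
7 = 3*2 + 1
2 = 2*1 + 0
Back-substitute:
1 = 7 − 3·2
1 = −3·44 + 19·7
1 = 19·51 − 22·44
1 = −22·248 + 107·51
1 = 107·3523 − 1520·248
1 = −1520·35478 + 15307·3523
3523⁻¹ ≡ 15307 (mod 35478), so k ≡ 15307·6401 ≡ 25349 (mod 35478).
x = 3025 + 3523·25349 = 89307552.

89307552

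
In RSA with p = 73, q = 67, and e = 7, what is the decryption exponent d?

φ(n) = (p−1)(q−1) = 72·66 = 4752.
Need d with 7·d ≡ 1 (mod 4752). Apply the extended Euclidean algorithm:
4752 = 678·7 + 6
7 = 1·6 + 1
6 = 6·1 + 0
Back-substitute:
1 = 7 − 6
1 = −4752 + 679·7
So 7·679 ≡ 1 (mod 4752), hence d = 679.

679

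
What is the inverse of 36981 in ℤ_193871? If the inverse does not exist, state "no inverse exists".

Extended Euclidean algorithm:
193871 = 5×36981 + 8966
36981 = 4×8966 + 1117
8966 = 8×1117 + 30
1117 = 37×30 + 7
30 = 4×7 + 2
7 = 3×2 + 1
2 = 2×1 + 0
The gcd is 1. Working backward:
1 = 7 − 3·2
1 = −3·30 + 13·7
1 = 13·1117 − 484·30
1 = −484·8966 + 3885·1117
1 = 3885·36981 − 16024·8966
1 = −16024·193871 + 84005·36981
So 36981·84005 ≡ 1 (mod 193871).

84005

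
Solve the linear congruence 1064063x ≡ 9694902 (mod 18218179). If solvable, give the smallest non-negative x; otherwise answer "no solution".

1374527

First find gcd(1064063, 18218179):
18218179 = 17·1064063 + 129108
1064063 = 8·129108 + 31199
129108 = 4·31199 + 4312
31199 = 7·4312 + 1015
4312 = 4·1015 + 252
1015 = 4·252 + 7
252 = 36·7 + 0
gcd = 7 and 7 | 9694902, so solutions exist. Divide through by 7: 152009x ≡ 1384986 (mod 2602597).
Now find 152009⁻¹ mod 2602597:
2602597 = 17·152009 + 18444
152009 = 8·18444 + 4457
18444 = 4·4457 + 616
4457 = 7·616 + 145
616 = 4·145 + 36
145 = 4·36 + 1
36 = 36·1 + 0
Back-substitute:
1 = 145 − 4·36
1 = −4·616 + 17·145
1 = 17·4457 − 123·616
1 = −123·18444 + 509·4457
1 = 509·152009 − 4195·18444
1 = −4195·2602597 + 71824·152009
So 152009⁻¹ ≡ 71824 (mod 2602597).
Then x ≡ 71824·1384986 ≡ 1374527 (mod 2602597); the smallest non-negative solution is x = 1374527.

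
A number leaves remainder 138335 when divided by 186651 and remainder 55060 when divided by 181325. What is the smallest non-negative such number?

15534167810

Write x = 138335 + 186651·k. Then 186651·k ≡ 55060 − 138335 ≡ 98050 (mod 181325).
Need 186651⁻¹ mod 181325. Extended Euclid on (181325, 5326):
181325 = 34*5326 + 241
5326 = 22*241 + 24
241 = 10*24 + 1
24 = 24*1 + 0
Back-substitute:
1 = 241 − 10·24
1 = −10·5326 + 221·241
1 = 221·181325 − 7524·5326
186651⁻¹ ≡ 173801 (mod 181325), so k ≡ 173801·98050 ≡ 83225 (mod 181325).
x = 138335 + 186651·83225 = 15534167810.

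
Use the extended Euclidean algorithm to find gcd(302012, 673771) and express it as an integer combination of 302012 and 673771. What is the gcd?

Euclidean algorithm:
673771 = 2×302012 + 69747
302012 = 4×69747 + 23024
69747 = 3×23024 + 675
23024 = 34×675 + 74
675 = 9×74 + 9
74 = 8×9 + 2
9 = 4×2 + 1
2 = 2×1 + 0
gcd(302012, 673771) = 1.
Back-substituting:
1 = 9 − 4·2
1 = −4·74 + 33·9
1 = 33·675 − 301·74
1 = −301·23024 + 10267·675
1 = 10267·69747 − 31102·23024
1 = −31102·302012 + 134675·69747
1 = 134675·673771 − 300452·302012
So 1 = (134675)·673771 + (-300452)·302012.

1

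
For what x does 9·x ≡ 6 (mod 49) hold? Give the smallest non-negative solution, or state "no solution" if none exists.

First find gcd(9, 49):
49 = 5×9 + 4
9 = 2×4 + 1
4 = 4×1 + 0
gcd = 1, so a unique solution mod 49 exists.
Back-substitute for the Bézout coefficients:
1 = 9 − 2·4
1 = −2·49 + 11·9
So 9·(11) ≡ 1 (mod 49), giving 9⁻¹ ≡ 11.
x ≡ 9⁻¹·6 ≡ 11·6 ≡ 17 (mod 49).

17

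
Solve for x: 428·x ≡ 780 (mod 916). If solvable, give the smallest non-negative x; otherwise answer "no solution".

203

First find gcd(428, 916):
916 = 2*428 + 60
428 = 7*60 + 8
60 = 7*8 + 4
8 = 2*4 + 0
gcd = 4 and 4 | 780, so solutions exist. Divide through by 4: 107x ≡ 195 (mod 229).
Now find 107⁻¹ mod 229:
229 = 2×107 + 15
107 = 7×15 + 2
15 = 7×2 + 1
2 = 2×1 + 0
Back-substitute:
1 = 15 − 7·2
1 = −7·107 + 50·15
1 = 50·229 − 107·107
So 107·(-107) ≡ 1 (mod 229), i.e. 107⁻¹ ≡ 122.
Then x ≡ 122·195 ≡ 203 (mod 229); the smallest non-negative solution is x = 203.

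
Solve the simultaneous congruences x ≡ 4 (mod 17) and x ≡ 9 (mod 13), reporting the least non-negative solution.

Write x = 4 + 17·k. Then 17·k ≡ 9 − 4 ≡ 5 (mod 13).
Need 17⁻¹ mod 13. Extended Euclid on (13, 4):
13 = 3×4 + 1
4 = 4×1 + 0
Back-substitute:
1 = 13 − 3·4
17⁻¹ ≡ 10 (mod 13), so k ≡ 10·5 ≡ 11 (mod 13).
x = 4 + 17·11 = 191.

191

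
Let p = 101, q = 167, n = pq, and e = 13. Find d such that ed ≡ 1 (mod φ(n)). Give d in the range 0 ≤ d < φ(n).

1277

φ(n) = (p−1)(q−1) = 100·166 = 16600.
Need d with 13·d ≡ 1 (mod 16600). Apply the extended Euclidean algorithm:
16600 = 1276*13 + 12
13 = 1*12 + 1
12 = 12*1 + 0
Back-substitute:
1 = 13 − 12
1 = −16600 + 1277·13
So 13·1277 ≡ 1 (mod 16600), hence d = 1277.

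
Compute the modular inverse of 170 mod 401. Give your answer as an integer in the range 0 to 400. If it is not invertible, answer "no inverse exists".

92

Extended Euclidean algorithm:
401 = 2×170 + 61
170 = 2×61 + 48
61 = 1×48 + 13
48 = 3×13 + 9
13 = 1×9 + 4
9 = 2×4 + 1
4 = 4×1 + 0
gcd = 1, so the inverse exists. Back-substitute:
1 = 9 − 2·4
1 = −2·13 + 3·9
1 = 3·48 − 11·13
1 = −11·61 + 14·48
1 = 14·170 − 39·61
1 = −39·401 + 92·170
So 170·92 ≡ 1 (mod 401).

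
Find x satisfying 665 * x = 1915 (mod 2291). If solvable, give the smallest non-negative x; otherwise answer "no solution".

623

First find gcd(665, 2291):
2291 = 3×665 + 296
665 = 2×296 + 73
296 = 4×73 + 4
73 = 18×4 + 1
4 = 4×1 + 0
gcd = 1, so a unique solution mod 2291 exists.
Back-substitute for the Bézout coefficients:
1 = 73 − 18·4
1 = −18·296 + 73·73
1 = 73·665 − 164·296
1 = −164·2291 + 565·665
So 665·(565) ≡ 1 (mod 2291), giving 665⁻¹ ≡ 565.
x ≡ 665⁻¹·1915 ≡ 565·1915 ≡ 623 (mod 2291).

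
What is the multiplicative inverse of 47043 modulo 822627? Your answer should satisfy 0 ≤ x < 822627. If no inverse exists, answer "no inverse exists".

no inverse exists

Euclidean algorithm on 822627, 47043:
822627 = 17*47043 + 22896
47043 = 2*22896 + 1251
22896 = 18*1251 + 378
1251 = 3*378 + 117
378 = 3*117 + 27
117 = 4*27 + 9
27 = 3*9 + 0
Since gcd = 9 > 1, 47043 is not a unit mod 822627.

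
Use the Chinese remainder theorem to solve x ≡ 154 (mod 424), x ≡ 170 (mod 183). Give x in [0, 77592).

Write x = 154 + 424·k. Then 424·k ≡ 170 − 154 ≡ 16 (mod 183).
Need 424⁻¹ mod 183. Extended Euclid on (183, 58):
183 = 3·58 + 9
58 = 6·9 + 4
9 = 2·4 + 1
4 = 4·1 + 0
Back-substitute:
1 = 9 − 2·4
1 = −2·58 + 13·9
1 = 13·183 − 41·58
424⁻¹ ≡ 142 (mod 183), so k ≡ 142·16 ≡ 76 (mod 183).
x = 154 + 424·76 = 32378.

32378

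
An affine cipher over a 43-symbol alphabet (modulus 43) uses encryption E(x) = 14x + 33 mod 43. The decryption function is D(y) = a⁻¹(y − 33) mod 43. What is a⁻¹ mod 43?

Run Euclid on (43, 14):
43 = 3·14 + 1
14 = 14·1 + 0
The gcd is 1. Working backward:
1 = 43 − 3·14
Hence 14⁻¹ ≡ -3 ≡ 40 (mod 43).

40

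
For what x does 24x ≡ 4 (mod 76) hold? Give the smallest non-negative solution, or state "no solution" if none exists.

16

First find gcd(24, 76):
76 = 3*24 + 4
24 = 6*4 + 0
gcd = 4 and 4 | 4, so solutions exist. Divide through by 4: 6x ≡ 1 (mod 19).
Now find 6⁻¹ mod 19:
19 = 3·6 + 1
6 = 6·1 + 0
Back-substitute:
1 = 19 − 3·6
So 6·(-3) ≡ 1 (mod 19), i.e. 6⁻¹ ≡ 16.
Then x ≡ 16·1 ≡ 16 (mod 19); the smallest non-negative solution is x = 16.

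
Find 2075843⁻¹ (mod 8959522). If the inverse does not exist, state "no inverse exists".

Compute gcd(2075843, 8959522):
8959522 = 4·2075843 + 656150
2075843 = 3·656150 + 107393
656150 = 6·107393 + 11792
107393 = 9·11792 + 1265
11792 = 9·1265 + 407
1265 = 3·407 + 44
407 = 9·44 + 11
44 = 4·11 + 0
Since gcd = 11 > 1, 2075843 is not a unit mod 8959522.

no inverse exists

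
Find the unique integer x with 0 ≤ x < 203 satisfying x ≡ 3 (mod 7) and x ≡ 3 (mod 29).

Write x = 3 + 7·k. Then 7·k ≡ 3 − 3 ≡ 0 (mod 29).
Need 7⁻¹ mod 29. Extended Euclid on (29, 7):
29 = 4·7 + 1
7 = 7·1 + 0
Back-substitute:
1 = 29 − 4·7
7⁻¹ ≡ 25 (mod 29), so k ≡ 25·0 ≡ 0 (mod 29).
x = 3 + 7·0 = 3.

3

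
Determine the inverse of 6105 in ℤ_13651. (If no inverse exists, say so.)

no inverse exists

Compute gcd(6105, 13651):
13651 = 2×6105 + 1441
6105 = 4×1441 + 341
1441 = 4×341 + 77
341 = 4×77 + 33
77 = 2×33 + 11
33 = 3×11 + 0
gcd(6105, 13651) = 11 ≠ 1, so 6105 has no multiplicative inverse modulo 13651.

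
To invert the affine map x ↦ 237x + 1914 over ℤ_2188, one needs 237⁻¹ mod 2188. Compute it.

Apply the Euclidean algorithm to 2188 and 237:
2188 = 9*237 + 55
237 = 4*55 + 17
55 = 3*17 + 4
17 = 4*4 + 1
4 = 4*1 + 0
gcd = 1, so the inverse exists. Back-substitute:
1 = 17 − 4·4
1 = −4·55 + 13·17
1 = 13·237 − 56·55
1 = −56·2188 + 517·237
So 237·517 ≡ 1 (mod 2188).

517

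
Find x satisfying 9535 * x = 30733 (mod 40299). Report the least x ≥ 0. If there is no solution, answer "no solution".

12505

First find gcd(9535, 40299):
40299 = 4×9535 + 2159
9535 = 4×2159 + 899
2159 = 2×899 + 361
899 = 2×361 + 177
361 = 2×177 + 7
177 = 25×7 + 2
7 = 3×2 + 1
2 = 2×1 + 0
gcd = 1, so a unique solution mod 40299 exists.
Back-substitute for the Bézout coefficients:
1 = 7 − 3·2
1 = −3·177 + 76·7
1 = 76·361 − 155·177
1 = −155·899 + 386·361
1 = 386·2159 − 927·899
1 = −927·9535 + 4094·2159
1 = 4094·40299 − 17303·9535
So 9535·(-17303) ≡ 1 (mod 40299), giving 9535⁻¹ ≡ 22996.
x ≡ 9535⁻¹·30733 ≡ 22996·30733 ≡ 12505 (mod 40299).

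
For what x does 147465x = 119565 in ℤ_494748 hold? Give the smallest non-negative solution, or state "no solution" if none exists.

48917

First find gcd(147465, 494748):
494748 = 3·147465 + 52353
147465 = 2·52353 + 42759
52353 = 1·42759 + 9594
42759 = 4·9594 + 4383
9594 = 2·4383 + 828
4383 = 5·828 + 243
828 = 3·243 + 99
243 = 2·99 + 45
99 = 2·45 + 9
45 = 5·9 + 0
gcd = 9 and 9 | 119565, so solutions exist. Divide through by 9: 16385x ≡ 13285 (mod 54972).
Now find 16385⁻¹ mod 54972:
54972 = 3×16385 + 5817
16385 = 2×5817 + 4751
5817 = 1×4751 + 1066
4751 = 4×1066 + 487
1066 = 2×487 + 92
487 = 5×92 + 27
92 = 3×27 + 11
27 = 2×11 + 5
11 = 2×5 + 1
5 = 5×1 + 0
Back-substitute:
1 = 11 − 2·5
1 = −2·27 + 5·11
1 = 5·92 − 17·27
1 = −17·487 + 90·92
1 = 90·1066 − 197·487
1 = −197·4751 + 878·1066
1 = 878·5817 − 1075·4751
1 = −1075·16385 + 3028·5817
1 = 3028·54972 − 10159·16385
So 16385·(-10159) ≡ 1 (mod 54972), i.e. 16385⁻¹ ≡ 44813.
Then x ≡ 44813·13285 ≡ 48917 (mod 54972); the smallest non-negative solution is x = 48917.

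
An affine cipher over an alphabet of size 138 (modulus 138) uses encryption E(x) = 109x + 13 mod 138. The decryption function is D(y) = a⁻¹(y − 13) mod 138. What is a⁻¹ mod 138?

19

Run Euclid on (138, 109):
138 = 1·109 + 29
109 = 3·29 + 22
29 = 1·22 + 7
22 = 3·7 + 1
7 = 7·1 + 0
gcd = 1, so the inverse exists. Back-substitute:
1 = 22 − 3·7
1 = −3·29 + 4·22
1 = 4·109 − 15·29
1 = −15·138 + 19·109
So 109·19 ≡ 1 (mod 138).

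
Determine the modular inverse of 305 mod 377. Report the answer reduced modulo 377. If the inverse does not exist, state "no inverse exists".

gcd(377, 305) by repeated division:
377 = 1·305 + 72
305 = 4·72 + 17
72 = 4·17 + 4
17 = 4·4 + 1
4 = 4·1 + 0
The gcd is 1. Working backward:
1 = 17 − 4·4
1 = −4·72 + 17·17
1 = 17·305 − 72·72
1 = −72·377 + 89·305
So 305·89 ≡ 1 (mod 377).

89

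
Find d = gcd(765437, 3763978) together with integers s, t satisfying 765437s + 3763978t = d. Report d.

1

Apply Euclid's algorithm to 3763978 and 765437:
3763978 = 4*765437 + 702230
765437 = 1*702230 + 63207
702230 = 11*63207 + 6953
63207 = 9*6953 + 630
6953 = 11*630 + 23
630 = 27*23 + 9
23 = 2*9 + 5
9 = 1*5 + 4
5 = 1*4 + 1
4 = 4*1 + 0
gcd(765437, 3763978) = 1.
Back-substituting:
1 = 5 − 4
1 = −9 + 2·5
1 = 2·23 − 5·9
1 = −5·630 + 137·23
1 = 137·6953 − 1512·630
1 = −1512·63207 + 13745·6953
1 = 13745·702230 − 152707·63207
1 = −152707·765437 + 166452·702230
1 = 166452·3763978 − 818515·765437
So 1 = (166452)·3763978 + (-818515)·765437.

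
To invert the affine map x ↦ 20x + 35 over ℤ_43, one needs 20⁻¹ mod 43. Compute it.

28

gcd(43, 20) by repeated division:
43 = 2×20 + 3
20 = 6×3 + 2
3 = 1×2 + 1
2 = 2×1 + 0
The gcd is 1. Working backward:
1 = 3 − 2
1 = −20 + 7·3
1 = 7·43 − 15·20
Hence 20⁻¹ ≡ -15 ≡ 28 (mod 43).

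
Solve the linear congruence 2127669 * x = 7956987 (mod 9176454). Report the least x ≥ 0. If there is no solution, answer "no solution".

1445257

First find gcd(2127669, 9176454):
9176454 = 4*2127669 + 665778
2127669 = 3*665778 + 130335
665778 = 5*130335 + 14103
130335 = 9*14103 + 3408
14103 = 4*3408 + 471
3408 = 7*471 + 111
471 = 4*111 + 27
111 = 4*27 + 3
27 = 9*3 + 0
gcd = 3 and 3 | 7956987, so solutions exist. Divide through by 3: 709223x ≡ 2652329 (mod 3058818).
Now find 709223⁻¹ mod 3058818:
3058818 = 4×709223 + 221926
709223 = 3×221926 + 43445
221926 = 5×43445 + 4701
43445 = 9×4701 + 1136
4701 = 4×1136 + 157
1136 = 7×157 + 37
157 = 4×37 + 9
37 = 4×9 + 1
9 = 9×1 + 0
Back-substitute:
1 = 37 − 4·9
1 = −4·157 + 17·37
1 = 17·1136 − 123·157
1 = −123·4701 + 509·1136
1 = 509·43445 − 4704·4701
1 = −4704·221926 + 24029·43445
1 = 24029·709223 − 76791·221926
1 = −76791·3058818 + 331193·709223
So 709223⁻¹ ≡ 331193 (mod 3058818).
Then x ≡ 331193·2652329 ≡ 1445257 (mod 3058818); the smallest non-negative solution is x = 1445257.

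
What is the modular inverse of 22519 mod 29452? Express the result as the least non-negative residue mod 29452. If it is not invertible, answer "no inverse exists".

gcd(29452, 22519) by repeated division:
29452 = 1*22519 + 6933
22519 = 3*6933 + 1720
6933 = 4*1720 + 53
1720 = 32*53 + 24
53 = 2*24 + 5
24 = 4*5 + 4
5 = 1*4 + 1
4 = 4*1 + 0
Since gcd(22519, 29452) = 1, back-substitute to write 1 as a combination:
1 = 5 − 4
1 = −24 + 5·5
1 = 5·53 − 11·24
1 = −11·1720 + 357·53
1 = 357·6933 − 1439·1720
1 = −1439·22519 + 4674·6933
1 = 4674·29452 − 6113·22519
Thus 22519·(-6113) ≡ 1 (mod 29452); reducing, -6113 mod 29452 = 23339.

23339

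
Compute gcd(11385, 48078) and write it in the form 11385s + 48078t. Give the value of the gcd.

9

Repeated division:
48078 = 4*11385 + 2538
11385 = 4*2538 + 1233
2538 = 2*1233 + 72
1233 = 17*72 + 9
72 = 8*9 + 0
gcd(11385, 48078) = 9.
Back-substituting:
9 = 1233 − 17·72
9 = −17·2538 + 35·1233
9 = 35·11385 − 157·2538
9 = −157·48078 + 663·11385
So 9 = (-157)·48078 + (663)·11385.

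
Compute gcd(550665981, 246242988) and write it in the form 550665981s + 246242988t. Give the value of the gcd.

9

Apply Euclid's algorithm to 550665981 and 246242988:
550665981 = 2×246242988 + 58180005
246242988 = 4×58180005 + 13522968
58180005 = 4×13522968 + 4088133
13522968 = 3×4088133 + 1258569
4088133 = 3×1258569 + 312426
1258569 = 4×312426 + 8865
312426 = 35×8865 + 2151
8865 = 4×2151 + 261
2151 = 8×261 + 63
261 = 4×63 + 9
63 = 7×9 + 0
gcd(550665981, 246242988) = 9.
Back-substituting:
9 = 261 − 4·63
9 = −4·2151 + 33·261
9 = 33·8865 − 136·2151
9 = −136·312426 + 4793·8865
9 = 4793·1258569 − 19308·312426
9 = −19308·4088133 + 62717·1258569
9 = 62717·13522968 − 207459·4088133
9 = −207459·58180005 + 892553·13522968
9 = 892553·246242988 − 3777671·58180005
9 = −3777671·550665981 + 8447895·246242988
So 9 = (-3777671)·550665981 + (8447895)·246242988.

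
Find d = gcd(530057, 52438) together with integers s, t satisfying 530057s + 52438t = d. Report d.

1

Apply Euclid's algorithm to 530057 and 52438:
530057 = 10·52438 + 5677
52438 = 9·5677 + 1345
5677 = 4·1345 + 297
1345 = 4·297 + 157
297 = 1·157 + 140
157 = 1·140 + 17
140 = 8·17 + 4
17 = 4·4 + 1
4 = 4·1 + 0
gcd(530057, 52438) = 1.
Working backward:
1 = 17 − 4·4
1 = −4·140 + 33·17
1 = 33·157 − 37·140
1 = −37·297 + 70·157
1 = 70·1345 − 317·297
1 = −317·5677 + 1338·1345
1 = 1338·52438 − 12359·5677
1 = −12359·530057 + 124928·52438
So 1 = (-12359)·530057 + (124928)·52438.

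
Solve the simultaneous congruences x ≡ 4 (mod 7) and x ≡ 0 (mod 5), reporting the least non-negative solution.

Write x = 4 + 7·k. Then 7·k ≡ 0 − 4 ≡ 1 (mod 5).
Need 7⁻¹ mod 5. Extended Euclid on (5, 2):
5 = 2*2 + 1
2 = 2*1 + 0
Back-substitute:
1 = 5 − 2·2
7⁻¹ ≡ 3 (mod 5), so k ≡ 3·1 ≡ 3 (mod 5).
x = 4 + 7·3 = 25.

25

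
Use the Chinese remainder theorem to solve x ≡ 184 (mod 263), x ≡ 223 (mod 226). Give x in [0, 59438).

Write x = 184 + 263·k. Then 263·k ≡ 223 − 184 ≡ 39 (mod 226).
Need 263⁻¹ mod 226. Extended Euclid on (226, 37):
226 = 6·37 + 4
37 = 9·4 + 1
4 = 4·1 + 0
Back-substitute:
1 = 37 − 9·4
1 = −9·226 + 55·37
263⁻¹ ≡ 55 (mod 226), so k ≡ 55·39 ≡ 111 (mod 226).
x = 184 + 263·111 = 29377.

29377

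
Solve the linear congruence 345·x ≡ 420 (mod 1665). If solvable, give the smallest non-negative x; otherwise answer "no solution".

35

First find gcd(345, 1665):
1665 = 4×345 + 285
345 = 1×285 + 60
285 = 4×60 + 45
60 = 1×45 + 15
45 = 3×15 + 0
gcd = 15 and 15 | 420, so solutions exist. Divide through by 15: 23x ≡ 28 (mod 111).
Now find 23⁻¹ mod 111:
111 = 4*23 + 19
23 = 1*19 + 4
19 = 4*4 + 3
4 = 1*3 + 1
3 = 3*1 + 0
Back-substitute:
1 = 4 − 3
1 = −19 + 5·4
1 = 5·23 − 6·19
1 = −6·111 + 29·23
So 23⁻¹ ≡ 29 (mod 111).
Then x ≡ 29·28 ≡ 35 (mod 111); the smallest non-negative solution is x = 35.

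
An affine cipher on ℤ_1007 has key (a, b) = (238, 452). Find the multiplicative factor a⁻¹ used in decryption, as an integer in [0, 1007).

952

Run Euclid on (1007, 238):
1007 = 4·238 + 55
238 = 4·55 + 18
55 = 3·18 + 1
18 = 18·1 + 0
Since gcd(238, 1007) = 1, back-substitute to write 1 as a combination:
1 = 55 − 3·18
1 = −3·238 + 13·55
1 = 13·1007 − 55·238
So 238·(-55) ≡ 1 (mod 1007), and -55 ≡ 952 (mod 1007).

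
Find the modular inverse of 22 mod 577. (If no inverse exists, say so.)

341

Apply the Euclidean algorithm to 577 and 22:
577 = 26·22 + 5
22 = 4·5 + 2
5 = 2·2 + 1
2 = 2·1 + 0
Since gcd(22, 577) = 1, back-substitute to write 1 as a combination:
1 = 5 − 2·2
1 = −2·22 + 9·5
1 = 9·577 − 236·22
Hence 22⁻¹ ≡ -236 ≡ 341 (mod 577).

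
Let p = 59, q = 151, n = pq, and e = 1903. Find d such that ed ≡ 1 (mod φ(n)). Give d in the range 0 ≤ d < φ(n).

2167

φ(n) = (p−1)(q−1) = 58·150 = 8700.
Need d with 1903·d ≡ 1 (mod 8700). Apply the extended Euclidean algorithm:
8700 = 4*1903 + 1088
1903 = 1*1088 + 815
1088 = 1*815 + 273
815 = 2*273 + 269
273 = 1*269 + 4
269 = 67*4 + 1
4 = 4*1 + 0
Back-substitute:
1 = 269 − 67·4
1 = −67·273 + 68·269
1 = 68·815 − 203·273
1 = −203·1088 + 271·815
1 = 271·1903 − 474·1088
1 = −474·8700 + 2167·1903
So 1903·2167 ≡ 1 (mod 8700), hence d = 2167.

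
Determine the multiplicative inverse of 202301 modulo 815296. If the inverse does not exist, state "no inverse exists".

Apply the Euclidean algorithm to 815296 and 202301:
815296 = 4·202301 + 6092
202301 = 33·6092 + 1265
6092 = 4·1265 + 1032
1265 = 1·1032 + 233
1032 = 4·233 + 100
233 = 2·100 + 33
100 = 3·33 + 1
33 = 33·1 + 0
gcd = 1, so the inverse exists. Back-substitute:
1 = 100 − 3·33
1 = −3·233 + 7·100
1 = 7·1032 − 31·233
1 = −31·1265 + 38·1032
1 = 38·6092 − 183·1265
1 = −183·202301 + 6077·6092
1 = 6077·815296 − 24491·202301
Hence 202301⁻¹ ≡ -24491 ≡ 790805 (mod 815296).

790805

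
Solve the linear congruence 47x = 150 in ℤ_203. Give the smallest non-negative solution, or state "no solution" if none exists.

First find gcd(47, 203):
203 = 4*47 + 15
47 = 3*15 + 2
15 = 7*2 + 1
2 = 2*1 + 0
gcd = 1, so a unique solution mod 203 exists.
Back-substitute for the Bézout coefficients:
1 = 15 − 7·2
1 = −7·47 + 22·15
1 = 22·203 − 95·47
So 47·(-95) ≡ 1 (mod 203), giving 47⁻¹ ≡ 108.
x ≡ 47⁻¹·150 ≡ 108·150 ≡ 163 (mod 203).

163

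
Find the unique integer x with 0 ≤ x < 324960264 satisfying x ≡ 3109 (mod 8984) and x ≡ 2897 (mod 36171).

Write x = 3109 + 8984·k. Then 8984·k ≡ 2897 − 3109 ≡ 35959 (mod 36171).
Need 8984⁻¹ mod 36171. Extended Euclid on (36171, 8984):
36171 = 4*8984 + 235
8984 = 38*235 + 54
235 = 4*54 + 19
54 = 2*19 + 16
19 = 1*16 + 3
16 = 5*3 + 1
3 = 3*1 + 0
Back-substitute:
1 = 16 − 5·3
1 = −5·19 + 6·16
1 = 6·54 − 17·19
1 = −17·235 + 74·54
1 = 74·8984 − 2829·235
1 = −2829·36171 + 11390·8984
8984⁻¹ ≡ 11390 (mod 36171), so k ≡ 11390·35959 ≡ 8777 (mod 36171).
x = 3109 + 8984·8777 = 78855677.

78855677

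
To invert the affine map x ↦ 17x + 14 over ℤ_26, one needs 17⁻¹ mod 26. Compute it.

23

Run Euclid on (26, 17):
26 = 1·17 + 9
17 = 1·9 + 8
9 = 1·8 + 1
8 = 8·1 + 0
The gcd is 1. Working backward:
1 = 9 − 8
1 = −17 + 2·9
1 = 2·26 − 3·17
So 17·(-3) ≡ 1 (mod 26), and -3 ≡ 23 (mod 26).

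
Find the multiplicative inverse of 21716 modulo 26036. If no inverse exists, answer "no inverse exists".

no inverse exists

Compute gcd(21716, 26036):
26036 = 1×21716 + 4320
21716 = 5×4320 + 116
4320 = 37×116 + 28
116 = 4×28 + 4
28 = 7×4 + 0
Since gcd = 4 > 1, 21716 is not a unit mod 26036.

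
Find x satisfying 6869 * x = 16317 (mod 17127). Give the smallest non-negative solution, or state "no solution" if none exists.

2214

First find gcd(6869, 17127):
17127 = 2·6869 + 3389
6869 = 2·3389 + 91
3389 = 37·91 + 22
91 = 4·22 + 3
22 = 7·3 + 1
3 = 3·1 + 0
gcd = 1, so a unique solution mod 17127 exists.
Back-substitute for the Bézout coefficients:
1 = 22 − 7·3
1 = −7·91 + 29·22
1 = 29·3389 − 1080·91
1 = −1080·6869 + 2189·3389
1 = 2189·17127 − 5458·6869
So 6869·(-5458) ≡ 1 (mod 17127), giving 6869⁻¹ ≡ 11669.
x ≡ 6869⁻¹·16317 ≡ 11669·16317 ≡ 2214 (mod 17127).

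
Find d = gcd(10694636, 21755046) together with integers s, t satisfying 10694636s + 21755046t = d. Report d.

Apply Euclid's algorithm to 21755046 and 10694636:
21755046 = 2·10694636 + 365774
10694636 = 29·365774 + 87190
365774 = 4·87190 + 17014
87190 = 5·17014 + 2120
17014 = 8·2120 + 54
2120 = 39·54 + 14
54 = 3·14 + 12
14 = 1·12 + 2
12 = 6·2 + 0
gcd(10694636, 21755046) = 2.
Working backward:
2 = 14 − 12
2 = −54 + 4·14
2 = 4·2120 − 157·54
2 = −157·17014 + 1260·2120
2 = 1260·87190 − 6457·17014
2 = −6457·365774 + 27088·87190
2 = 27088·10694636 − 792009·365774
2 = −792009·21755046 + 1611106·10694636
So 2 = (-792009)·21755046 + (1611106)·10694636.

2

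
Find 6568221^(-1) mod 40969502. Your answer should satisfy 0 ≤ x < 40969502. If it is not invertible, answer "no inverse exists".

gcd(40969502, 6568221) by repeated division:
40969502 = 6×6568221 + 1560176
6568221 = 4×1560176 + 327517
1560176 = 4×327517 + 250108
327517 = 1×250108 + 77409
250108 = 3×77409 + 17881
77409 = 4×17881 + 5885
17881 = 3×5885 + 226
5885 = 26×226 + 9
226 = 25×9 + 1
9 = 9×1 + 0
Since gcd(6568221, 40969502) = 1, back-substitute to write 1 as a combination:
1 = 226 − 25·9
1 = −25·5885 + 651·226
1 = 651·17881 − 1978·5885
1 = −1978·77409 + 8563·17881
1 = 8563·250108 − 27667·77409
1 = −27667·327517 + 36230·250108
1 = 36230·1560176 − 172587·327517
1 = −172587·6568221 + 726578·1560176
1 = 726578·40969502 − 4532055·6568221
Thus 6568221·(-4532055) ≡ 1 (mod 40969502); reducing, -4532055 mod 40969502 = 36437447.

36437447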